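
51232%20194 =10844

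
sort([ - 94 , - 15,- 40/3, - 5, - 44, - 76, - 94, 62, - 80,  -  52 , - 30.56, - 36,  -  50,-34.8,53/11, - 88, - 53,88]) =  [ - 94,-94  , - 88, - 80 ,  -  76, - 53,-52, - 50, - 44, - 36, - 34.8, - 30.56, - 15, - 40/3, - 5 , 53/11, 62,88 ] 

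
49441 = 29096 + 20345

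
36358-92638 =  - 56280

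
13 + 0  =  13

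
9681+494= 10175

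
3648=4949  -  1301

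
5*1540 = 7700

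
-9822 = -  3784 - 6038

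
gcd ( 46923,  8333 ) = 1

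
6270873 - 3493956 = 2776917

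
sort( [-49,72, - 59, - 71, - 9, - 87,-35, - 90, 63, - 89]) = [ - 90,- 89, - 87,-71,-59, - 49, - 35, -9, 63,72]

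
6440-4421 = 2019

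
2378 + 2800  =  5178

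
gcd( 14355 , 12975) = 15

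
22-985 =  - 963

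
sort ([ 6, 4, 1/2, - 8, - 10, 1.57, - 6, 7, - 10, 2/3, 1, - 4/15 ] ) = [ - 10, - 10, - 8, - 6, - 4/15, 1/2,2/3,  1, 1.57, 4,  6,7] 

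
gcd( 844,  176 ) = 4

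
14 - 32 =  - 18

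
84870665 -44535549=40335116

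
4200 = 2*2100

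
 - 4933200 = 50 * ( - 98664 )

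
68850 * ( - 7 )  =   - 481950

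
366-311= 55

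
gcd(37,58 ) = 1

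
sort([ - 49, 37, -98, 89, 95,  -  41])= [ - 98,-49, - 41, 37, 89, 95]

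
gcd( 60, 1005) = 15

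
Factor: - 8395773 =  - 3^1 * 17^1*164623^1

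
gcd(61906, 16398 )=2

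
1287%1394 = 1287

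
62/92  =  31/46 = 0.67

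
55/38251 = 55/38251  =  0.00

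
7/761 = 7/761 =0.01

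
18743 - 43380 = - 24637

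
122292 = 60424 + 61868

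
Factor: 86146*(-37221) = -2^1*3^1*19^2*653^1*2267^1 = - 3206440266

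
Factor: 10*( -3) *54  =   - 1620 = -2^2* 3^4*5^1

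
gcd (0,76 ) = 76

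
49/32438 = 1/662 = 0.00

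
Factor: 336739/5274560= 2^( - 6)*5^( - 1)*13^1*53^ ( - 1 )*311^ (  -  1 )*25903^1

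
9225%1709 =680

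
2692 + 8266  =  10958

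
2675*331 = 885425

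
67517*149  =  10060033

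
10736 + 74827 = 85563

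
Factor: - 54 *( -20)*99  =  106920  =  2^3*3^5*5^1*11^1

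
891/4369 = 891/4369 = 0.20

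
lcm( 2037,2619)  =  18333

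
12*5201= 62412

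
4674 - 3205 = 1469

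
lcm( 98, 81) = 7938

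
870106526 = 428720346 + 441386180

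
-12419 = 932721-945140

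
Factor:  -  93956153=-619^1*151787^1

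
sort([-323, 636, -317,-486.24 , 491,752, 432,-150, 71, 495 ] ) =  [ - 486.24,-323, - 317,  -  150, 71, 432, 491,495, 636, 752]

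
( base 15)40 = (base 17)39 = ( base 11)55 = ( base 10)60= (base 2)111100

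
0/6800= 0 = 0.00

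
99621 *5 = 498105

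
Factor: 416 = 2^5  *13^1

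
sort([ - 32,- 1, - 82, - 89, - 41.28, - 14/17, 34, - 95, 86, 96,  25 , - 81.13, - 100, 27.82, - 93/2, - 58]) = [-100, - 95 , - 89  , - 82, - 81.13, - 58  , - 93/2,-41.28, - 32, - 1 , - 14/17, 25,  27.82, 34,  86, 96]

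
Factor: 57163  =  57163^1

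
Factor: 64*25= 2^6*5^2 = 1600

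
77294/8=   9661 + 3/4 = 9661.75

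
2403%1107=189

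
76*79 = 6004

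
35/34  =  35/34 = 1.03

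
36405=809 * 45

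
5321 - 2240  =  3081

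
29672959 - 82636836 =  - 52963877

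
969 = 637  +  332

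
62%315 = 62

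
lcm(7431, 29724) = 29724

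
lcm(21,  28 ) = 84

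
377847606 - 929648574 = -551800968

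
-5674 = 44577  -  50251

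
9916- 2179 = 7737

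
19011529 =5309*3581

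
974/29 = 33 + 17/29 = 33.59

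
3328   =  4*832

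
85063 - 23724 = 61339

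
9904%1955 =129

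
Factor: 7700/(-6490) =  - 70/59  =  - 2^1*5^1*7^1*59^( - 1)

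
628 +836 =1464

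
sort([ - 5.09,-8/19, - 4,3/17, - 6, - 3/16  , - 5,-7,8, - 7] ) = [- 7, - 7, - 6, - 5.09, - 5, - 4, - 8/19, - 3/16, 3/17,  8 ]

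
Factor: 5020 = 2^2*5^1*251^1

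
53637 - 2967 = 50670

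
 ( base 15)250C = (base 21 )hic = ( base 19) 12G2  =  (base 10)7887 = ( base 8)17317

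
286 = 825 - 539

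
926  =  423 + 503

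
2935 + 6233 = 9168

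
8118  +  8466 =16584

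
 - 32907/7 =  - 4701 =- 4701.00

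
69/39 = 23/13 = 1.77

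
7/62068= 7/62068 = 0.00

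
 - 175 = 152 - 327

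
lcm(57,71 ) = 4047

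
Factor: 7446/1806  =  7^(-1 )*17^1*  43^ ( - 1 )*73^1 =1241/301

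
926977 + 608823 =1535800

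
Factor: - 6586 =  - 2^1*37^1 * 89^1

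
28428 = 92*309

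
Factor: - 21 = - 3^1*7^1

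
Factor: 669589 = 37^1* 18097^1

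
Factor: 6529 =6529^1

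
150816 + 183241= 334057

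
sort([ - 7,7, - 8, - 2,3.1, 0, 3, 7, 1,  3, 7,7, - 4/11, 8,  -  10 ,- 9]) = [ - 10, - 9, - 8,-7, - 2, - 4/11,0, 1, 3, 3, 3.1, 7,7 , 7,7,  8]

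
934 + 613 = 1547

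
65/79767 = 65/79767 = 0.00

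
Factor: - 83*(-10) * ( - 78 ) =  - 64740 = - 2^2 * 3^1 * 5^1 * 13^1*83^1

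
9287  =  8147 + 1140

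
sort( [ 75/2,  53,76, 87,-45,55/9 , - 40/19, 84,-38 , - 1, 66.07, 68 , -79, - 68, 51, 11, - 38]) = [ - 79, - 68, - 45, - 38, - 38, - 40/19 , - 1, 55/9, 11,75/2, 51,53, 66.07, 68,76, 84,87 ]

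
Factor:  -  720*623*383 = -2^4*3^2*5^1*7^1*89^1*383^1 = -171798480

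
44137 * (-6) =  - 264822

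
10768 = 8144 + 2624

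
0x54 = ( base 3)10010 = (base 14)60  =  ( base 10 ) 84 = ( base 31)2M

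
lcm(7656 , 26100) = 574200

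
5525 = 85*65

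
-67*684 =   -  45828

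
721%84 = 49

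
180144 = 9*20016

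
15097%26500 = 15097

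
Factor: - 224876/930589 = -2^2*11^( - 1)*17^1*31^ ( - 1)*2729^(-1 )*3307^1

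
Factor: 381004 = 2^2*13^1*17^1*431^1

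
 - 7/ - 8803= 7/8803=0.00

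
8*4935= 39480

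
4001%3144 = 857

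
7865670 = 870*9041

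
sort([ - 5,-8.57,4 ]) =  [ - 8.57, - 5,4] 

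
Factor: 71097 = 3^1 * 13^1*1823^1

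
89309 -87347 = 1962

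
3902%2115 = 1787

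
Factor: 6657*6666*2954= 2^2*3^2*7^2 * 11^1*101^1 * 211^1*317^1=131085410148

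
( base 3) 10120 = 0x60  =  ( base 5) 341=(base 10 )96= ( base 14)6C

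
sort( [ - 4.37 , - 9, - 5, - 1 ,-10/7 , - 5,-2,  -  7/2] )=[ -9, - 5,- 5, - 4.37, - 7/2, - 2, - 10/7, - 1 ]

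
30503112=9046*3372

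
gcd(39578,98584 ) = 2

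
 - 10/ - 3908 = 5/1954 = 0.00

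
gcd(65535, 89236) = 1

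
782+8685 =9467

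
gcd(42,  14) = 14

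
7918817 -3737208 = 4181609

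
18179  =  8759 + 9420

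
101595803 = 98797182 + 2798621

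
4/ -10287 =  - 4/10287 = - 0.00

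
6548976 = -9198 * ( - 712)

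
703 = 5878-5175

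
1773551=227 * 7813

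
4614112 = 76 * 60712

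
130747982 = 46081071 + 84666911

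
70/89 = 70/89 = 0.79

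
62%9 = 8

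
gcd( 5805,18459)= 9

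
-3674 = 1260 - 4934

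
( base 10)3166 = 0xC5E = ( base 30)3fg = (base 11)2419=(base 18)9DG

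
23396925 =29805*785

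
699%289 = 121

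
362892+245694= 608586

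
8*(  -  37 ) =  - 296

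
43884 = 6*7314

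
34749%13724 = 7301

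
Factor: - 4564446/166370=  - 2282223/83185= -3^1*5^( - 1)* 19^1*127^ (-1)*131^( - 1 )*40039^1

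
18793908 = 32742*574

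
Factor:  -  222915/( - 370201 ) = 3^1*5^1*7^1*11^1 *13^( - 1 )*193^1*28477^(-1)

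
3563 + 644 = 4207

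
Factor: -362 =  -  2^1*181^1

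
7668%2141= 1245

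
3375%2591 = 784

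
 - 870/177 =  - 5 + 5/59 =- 4.92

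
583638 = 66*8843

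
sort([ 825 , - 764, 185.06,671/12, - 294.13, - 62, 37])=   [ - 764, - 294.13 , - 62,37,671/12, 185.06,825 ]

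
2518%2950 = 2518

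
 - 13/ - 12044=13/12044 = 0.00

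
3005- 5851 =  - 2846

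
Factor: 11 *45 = 495=3^2*5^1*11^1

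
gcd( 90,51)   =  3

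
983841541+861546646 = 1845388187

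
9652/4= 2413=2413.00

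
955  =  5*191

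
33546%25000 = 8546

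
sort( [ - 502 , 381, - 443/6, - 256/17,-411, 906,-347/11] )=[ - 502,  -  411,-443/6,-347/11,- 256/17, 381,906 ]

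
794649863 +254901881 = 1049551744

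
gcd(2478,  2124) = 354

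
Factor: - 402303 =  - 3^1*11^1*73^1*167^1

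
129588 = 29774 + 99814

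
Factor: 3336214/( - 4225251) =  -2^1 * 3^( -1 )*7^2 *59^1*577^1*1408417^ ( - 1 )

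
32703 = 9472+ 23231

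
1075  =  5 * 215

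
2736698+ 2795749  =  5532447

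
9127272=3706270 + 5421002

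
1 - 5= -4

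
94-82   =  12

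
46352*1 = 46352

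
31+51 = 82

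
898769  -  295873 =602896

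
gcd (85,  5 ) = 5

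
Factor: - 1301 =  - 1301^1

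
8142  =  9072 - 930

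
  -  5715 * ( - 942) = 5383530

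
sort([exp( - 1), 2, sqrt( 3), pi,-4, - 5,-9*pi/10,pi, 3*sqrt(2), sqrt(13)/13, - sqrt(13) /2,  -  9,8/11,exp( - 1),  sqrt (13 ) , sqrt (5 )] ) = [ - 9, - 5,  -  4,-9 * pi/10 , - sqrt(  13)/2, sqrt(13)/13,exp( - 1) , exp( - 1),8/11, sqrt( 3) , 2,sqrt(5) , pi,  pi,  sqrt( 13 ), 3*sqrt ( 2) ]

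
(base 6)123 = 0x33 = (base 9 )56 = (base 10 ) 51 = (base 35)1G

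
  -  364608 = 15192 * ( - 24 )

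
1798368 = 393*4576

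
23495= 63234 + -39739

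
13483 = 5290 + 8193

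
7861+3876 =11737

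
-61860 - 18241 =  - 80101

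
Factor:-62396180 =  - 2^2*5^1 * 7^1*11^1*31^1*1307^1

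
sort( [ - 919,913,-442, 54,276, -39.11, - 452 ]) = [ - 919, - 452,- 442, - 39.11, 54,276,913 ] 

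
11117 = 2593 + 8524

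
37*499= 18463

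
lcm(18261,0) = 0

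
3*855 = 2565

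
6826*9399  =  64157574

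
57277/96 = 57277/96 = 596.64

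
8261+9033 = 17294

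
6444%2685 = 1074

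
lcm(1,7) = 7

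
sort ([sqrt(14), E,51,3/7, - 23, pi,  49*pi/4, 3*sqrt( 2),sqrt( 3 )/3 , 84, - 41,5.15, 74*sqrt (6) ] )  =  [-41, - 23,3/7,sqrt(3)/3,E,pi,sqrt(14), 3*sqrt( 2),5.15,49*pi/4,  51,84 , 74 * sqrt(6) ]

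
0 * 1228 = 0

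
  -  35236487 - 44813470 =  -80049957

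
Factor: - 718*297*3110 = - 2^2 *3^3*5^1*11^1*311^1*359^1 =- 663195060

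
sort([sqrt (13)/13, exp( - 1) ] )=[sqrt(13)/13,exp ( - 1)] 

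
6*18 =108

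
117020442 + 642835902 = 759856344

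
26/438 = 13/219 = 0.06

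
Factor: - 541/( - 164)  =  2^( - 2)*41^( - 1) * 541^1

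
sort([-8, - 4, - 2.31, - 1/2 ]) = [-8, -4,-2.31, - 1/2 ]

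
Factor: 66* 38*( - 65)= - 163020 = -2^2*3^1*5^1*11^1*13^1*19^1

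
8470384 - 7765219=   705165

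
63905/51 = 1253  +  2/51 = 1253.04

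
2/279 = 2/279 = 0.01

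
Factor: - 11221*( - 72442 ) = 812871682 = 2^1*7^2*29^1*229^1*1249^1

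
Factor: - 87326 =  - 2^1*47^1*929^1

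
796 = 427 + 369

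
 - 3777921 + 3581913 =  - 196008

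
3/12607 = 3/12607 = 0.00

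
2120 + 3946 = 6066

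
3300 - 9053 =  - 5753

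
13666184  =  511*26744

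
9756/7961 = 1 + 1795/7961 = 1.23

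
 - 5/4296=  - 1+ 4291/4296 = -0.00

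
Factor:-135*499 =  - 3^3*5^1*499^1=-67365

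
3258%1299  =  660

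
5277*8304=43820208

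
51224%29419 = 21805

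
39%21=18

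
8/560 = 1/70 = 0.01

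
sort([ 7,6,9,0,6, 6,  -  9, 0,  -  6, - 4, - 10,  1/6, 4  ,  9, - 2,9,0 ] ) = [-10, - 9, - 6,-4,-2,  0, 0, 0, 1/6  ,  4, 6, 6,6,7 , 9, 9, 9] 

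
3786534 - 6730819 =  - 2944285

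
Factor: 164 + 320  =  2^2*11^2 = 484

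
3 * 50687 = 152061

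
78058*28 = 2185624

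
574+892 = 1466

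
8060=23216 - 15156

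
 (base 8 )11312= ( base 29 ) 5kp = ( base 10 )4810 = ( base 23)923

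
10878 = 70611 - 59733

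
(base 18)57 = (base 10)97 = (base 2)1100001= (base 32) 31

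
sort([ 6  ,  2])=[ 2,  6] 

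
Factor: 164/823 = 2^2 * 41^1*823^(  -  1)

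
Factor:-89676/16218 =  - 2^1*17^(  -  1 )*47^1= -94/17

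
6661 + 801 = 7462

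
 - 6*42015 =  - 252090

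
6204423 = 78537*79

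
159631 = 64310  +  95321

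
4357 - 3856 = 501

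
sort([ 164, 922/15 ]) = [ 922/15,164]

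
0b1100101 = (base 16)65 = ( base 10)101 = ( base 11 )92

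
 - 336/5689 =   -  336/5689   =  - 0.06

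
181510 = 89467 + 92043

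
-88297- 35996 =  - 124293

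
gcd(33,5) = 1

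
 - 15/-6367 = 15/6367=0.00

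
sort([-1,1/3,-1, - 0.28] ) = [-1, - 1, - 0.28,1/3 ]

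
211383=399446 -188063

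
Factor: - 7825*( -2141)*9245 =154884489625  =  5^3 * 43^2*313^1*2141^1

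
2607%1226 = 155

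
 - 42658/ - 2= 21329/1 = 21329.00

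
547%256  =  35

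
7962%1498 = 472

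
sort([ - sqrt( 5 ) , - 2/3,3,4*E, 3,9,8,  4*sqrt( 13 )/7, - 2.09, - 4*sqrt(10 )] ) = [ - 4*sqrt(10), - sqrt( 5 ) , - 2.09,- 2/3,4*sqrt( 13)/7,  3,3 , 8,9,4*E]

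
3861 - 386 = 3475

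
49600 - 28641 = 20959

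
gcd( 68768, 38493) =7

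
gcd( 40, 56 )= 8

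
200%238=200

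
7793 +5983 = 13776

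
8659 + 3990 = 12649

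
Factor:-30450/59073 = -2^1*5^2*97^(-1) = -  50/97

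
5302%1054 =32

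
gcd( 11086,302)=2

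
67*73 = 4891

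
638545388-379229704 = 259315684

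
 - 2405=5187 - 7592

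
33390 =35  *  954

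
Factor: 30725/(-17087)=-5^2 * 7^( - 1) * 1229^1*2441^(  -  1)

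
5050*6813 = 34405650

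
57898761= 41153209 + 16745552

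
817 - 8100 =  - 7283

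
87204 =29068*3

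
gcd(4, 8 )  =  4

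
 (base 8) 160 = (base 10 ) 112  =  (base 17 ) 6A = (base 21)57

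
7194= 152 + 7042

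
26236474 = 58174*451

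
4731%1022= 643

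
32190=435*74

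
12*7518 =90216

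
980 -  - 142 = 1122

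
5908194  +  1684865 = 7593059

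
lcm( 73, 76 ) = 5548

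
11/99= 1/9 =0.11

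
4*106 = 424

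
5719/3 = 1906+1/3 = 1906.33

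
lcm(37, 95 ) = 3515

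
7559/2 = 7559/2 = 3779.50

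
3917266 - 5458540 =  - 1541274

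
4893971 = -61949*( - 79 )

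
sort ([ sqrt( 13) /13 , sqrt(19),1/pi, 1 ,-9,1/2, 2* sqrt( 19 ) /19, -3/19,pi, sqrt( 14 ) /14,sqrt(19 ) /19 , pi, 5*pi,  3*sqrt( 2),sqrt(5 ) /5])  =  [-9,-3/19,sqrt( 19 ) /19 , sqrt(14) /14,sqrt(13) /13, 1/pi,sqrt( 5 )/5, 2*sqrt(19 ) /19,  1/2,1,pi,pi,  3*sqrt(2),sqrt(19) , 5*pi ]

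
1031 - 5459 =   -  4428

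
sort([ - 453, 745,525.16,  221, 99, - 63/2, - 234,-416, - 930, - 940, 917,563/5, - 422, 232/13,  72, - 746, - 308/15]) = [ - 940, - 930, - 746, - 453,- 422,-416, - 234,-63/2,- 308/15,  232/13,72, 99, 563/5, 221,525.16, 745, 917] 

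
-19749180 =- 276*71555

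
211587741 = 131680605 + 79907136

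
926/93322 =463/46661 = 0.01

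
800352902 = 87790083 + 712562819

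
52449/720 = 72 + 203/240=72.85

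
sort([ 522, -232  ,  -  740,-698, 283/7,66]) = [ - 740, - 698 , - 232,283/7,66,  522] 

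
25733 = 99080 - 73347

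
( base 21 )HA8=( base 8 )17043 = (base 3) 101120202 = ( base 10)7715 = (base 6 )55415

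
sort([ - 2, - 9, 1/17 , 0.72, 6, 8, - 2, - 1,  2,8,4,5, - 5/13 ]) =[ - 9 , - 2,-2, - 1, - 5/13,1/17,0.72,2,4,5, 6,8, 8 ]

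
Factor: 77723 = 77723^1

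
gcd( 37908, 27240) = 12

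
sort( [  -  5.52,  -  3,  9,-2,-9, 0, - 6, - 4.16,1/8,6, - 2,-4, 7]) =[- 9,-6,-5.52,-4.16 ,- 4, - 3 , - 2,-2, 0, 1/8,  6, 7,9]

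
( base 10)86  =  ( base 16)56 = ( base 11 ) 79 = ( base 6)222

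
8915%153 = 41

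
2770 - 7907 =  - 5137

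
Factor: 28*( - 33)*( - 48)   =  44352= 2^6*3^2*7^1 * 11^1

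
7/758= 7/758=0.01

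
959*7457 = 7151263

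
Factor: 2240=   2^6 * 5^1 * 7^1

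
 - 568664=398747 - 967411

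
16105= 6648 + 9457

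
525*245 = 128625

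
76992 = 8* 9624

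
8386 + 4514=12900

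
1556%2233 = 1556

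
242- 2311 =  - 2069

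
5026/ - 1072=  - 2513/536 = - 4.69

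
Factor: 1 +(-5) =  - 4 =-2^2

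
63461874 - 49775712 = 13686162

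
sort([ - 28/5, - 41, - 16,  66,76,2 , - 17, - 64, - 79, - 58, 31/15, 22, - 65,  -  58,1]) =[  -  79, - 65, - 64, - 58, - 58, - 41, - 17,-16,  -  28/5 , 1, 2, 31/15,22,66 , 76] 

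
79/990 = 79/990 = 0.08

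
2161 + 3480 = 5641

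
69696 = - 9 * (-7744 ) 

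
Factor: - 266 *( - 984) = 261744 = 2^4 * 3^1*7^1*19^1 * 41^1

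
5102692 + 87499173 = 92601865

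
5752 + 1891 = 7643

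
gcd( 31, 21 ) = 1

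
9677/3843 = 2 + 1991/3843 = 2.52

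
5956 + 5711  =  11667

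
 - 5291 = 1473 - 6764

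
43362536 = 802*54068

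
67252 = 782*86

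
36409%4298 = 2025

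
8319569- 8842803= -523234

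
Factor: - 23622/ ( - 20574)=31/27 = 3^(- 3 )*31^1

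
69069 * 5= 345345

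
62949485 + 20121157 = 83070642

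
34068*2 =68136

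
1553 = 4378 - 2825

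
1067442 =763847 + 303595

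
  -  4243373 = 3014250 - 7257623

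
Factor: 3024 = 2^4 * 3^3*7^1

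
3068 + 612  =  3680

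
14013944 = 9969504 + 4044440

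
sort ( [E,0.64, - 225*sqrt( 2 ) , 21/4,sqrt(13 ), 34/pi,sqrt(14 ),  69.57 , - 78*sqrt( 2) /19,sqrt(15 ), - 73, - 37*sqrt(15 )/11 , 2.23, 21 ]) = [ - 225*sqrt ( 2 ), - 73,- 37 * sqrt (15 )/11,-78*sqrt(2 )/19, 0.64,2.23 , E, sqrt (13 ),sqrt(14), sqrt(15 ), 21/4,34/pi,21,69.57]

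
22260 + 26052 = 48312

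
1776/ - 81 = - 22 + 2/27 = - 21.93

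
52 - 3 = 49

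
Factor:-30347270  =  -2^1 * 5^1 * 53^1* 57259^1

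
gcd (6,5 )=1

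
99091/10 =9909 + 1/10 = 9909.10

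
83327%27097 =2036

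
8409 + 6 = 8415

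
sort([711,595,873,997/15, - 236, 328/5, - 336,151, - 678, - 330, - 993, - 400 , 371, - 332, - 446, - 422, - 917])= [ - 993, - 917,  -  678, - 446, - 422, -400,- 336, - 332 , - 330, - 236, 328/5,997/15,151,  371, 595, 711, 873]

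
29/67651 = 29/67651 = 0.00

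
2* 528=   1056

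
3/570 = 1/190 = 0.01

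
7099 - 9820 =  - 2721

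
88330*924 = 81616920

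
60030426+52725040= 112755466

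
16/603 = 16/603 = 0.03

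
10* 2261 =22610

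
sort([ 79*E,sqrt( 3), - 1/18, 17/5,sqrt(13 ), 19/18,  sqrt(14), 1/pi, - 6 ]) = [-6, - 1/18, 1/pi, 19/18, sqrt( 3 ),17/5, sqrt( 13), sqrt (14), 79*E]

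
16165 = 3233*5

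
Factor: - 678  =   - 2^1*3^1 * 113^1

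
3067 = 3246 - 179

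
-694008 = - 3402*204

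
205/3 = 205/3 = 68.33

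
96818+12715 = 109533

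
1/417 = 1/417 = 0.00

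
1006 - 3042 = - 2036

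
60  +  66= 126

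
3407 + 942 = 4349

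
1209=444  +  765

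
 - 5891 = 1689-7580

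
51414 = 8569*6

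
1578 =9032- 7454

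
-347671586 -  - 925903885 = 578232299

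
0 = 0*3128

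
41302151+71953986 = 113256137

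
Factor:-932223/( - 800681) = 3^1* 7^(  -  1)*107^(-1 )*1069^( - 1)*310741^1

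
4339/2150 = 4339/2150= 2.02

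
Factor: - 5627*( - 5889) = 3^1*13^1*17^1* 151^1*331^1 = 33137403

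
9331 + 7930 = 17261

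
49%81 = 49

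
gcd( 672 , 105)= 21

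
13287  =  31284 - 17997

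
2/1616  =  1/808 = 0.00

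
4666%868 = 326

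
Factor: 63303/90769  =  3^1*7^( - 1) * 12967^( - 1 )*21101^1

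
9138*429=3920202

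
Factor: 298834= 2^1*149417^1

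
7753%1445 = 528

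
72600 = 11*6600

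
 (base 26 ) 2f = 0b1000011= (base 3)2111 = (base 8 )103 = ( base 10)67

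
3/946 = 3/946 = 0.00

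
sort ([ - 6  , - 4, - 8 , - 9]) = [ - 9,-8, - 6, - 4 ] 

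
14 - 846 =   -  832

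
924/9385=924/9385 = 0.10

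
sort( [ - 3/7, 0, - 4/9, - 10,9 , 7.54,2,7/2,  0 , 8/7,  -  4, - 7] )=[-10, - 7,  -  4, - 4/9,-3/7,0, 0,8/7,2 , 7/2, 7.54,  9]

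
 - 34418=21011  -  55429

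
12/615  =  4/205 = 0.02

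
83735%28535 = 26665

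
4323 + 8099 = 12422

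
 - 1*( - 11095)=11095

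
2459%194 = 131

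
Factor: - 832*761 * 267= - 2^6*3^1*13^1*89^1*761^1 = - 169051584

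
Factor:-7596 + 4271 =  - 5^2 *7^1*19^1 = - 3325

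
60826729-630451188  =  -569624459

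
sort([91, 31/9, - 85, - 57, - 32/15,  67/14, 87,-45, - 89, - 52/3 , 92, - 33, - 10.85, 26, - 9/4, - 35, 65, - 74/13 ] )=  [ - 89,  -  85, - 57,-45, - 35, - 33, - 52/3,-10.85, - 74/13, - 9/4,-32/15, 31/9, 67/14, 26, 65,87, 91, 92]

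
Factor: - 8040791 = -11^1  *83^1*8807^1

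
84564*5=422820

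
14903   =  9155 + 5748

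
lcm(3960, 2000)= 198000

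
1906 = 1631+275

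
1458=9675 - 8217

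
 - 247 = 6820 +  - 7067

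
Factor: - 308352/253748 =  - 2^5  *3^1*79^ ( - 1) = - 96/79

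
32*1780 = 56960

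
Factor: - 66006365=-5^1*331^1 * 39883^1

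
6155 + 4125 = 10280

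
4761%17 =1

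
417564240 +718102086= 1135666326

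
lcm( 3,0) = 0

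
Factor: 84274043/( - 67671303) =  - 12039149/9667329=- 3^( - 1 )* 7^( - 1)*137^1*87877^1*460349^ ( - 1) 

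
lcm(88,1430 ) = 5720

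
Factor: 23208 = 2^3*3^1 *967^1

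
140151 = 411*341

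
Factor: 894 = 2^1*3^1 * 149^1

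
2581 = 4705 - 2124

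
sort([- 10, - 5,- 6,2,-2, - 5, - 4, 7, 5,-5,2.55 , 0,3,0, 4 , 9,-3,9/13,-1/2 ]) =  [ - 10 , - 6, - 5 , - 5, - 5, - 4 , - 3,-2,  -  1/2,  0,0, 9/13,2 , 2.55, 3 , 4,5, 7 , 9]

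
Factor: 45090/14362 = 3^3*5^1*43^( - 1)=135/43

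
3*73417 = 220251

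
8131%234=175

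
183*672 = 122976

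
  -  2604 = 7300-9904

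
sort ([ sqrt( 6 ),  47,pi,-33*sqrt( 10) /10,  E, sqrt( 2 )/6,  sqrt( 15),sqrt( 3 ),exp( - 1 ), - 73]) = [ - 73, - 33  *sqrt(10)/10 , sqrt(2)/6, exp( - 1 ), sqrt(3 ), sqrt(6),E,pi,  sqrt(15 ),47]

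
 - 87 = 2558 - 2645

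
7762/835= 7762/835 = 9.30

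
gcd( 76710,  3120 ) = 30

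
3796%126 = 16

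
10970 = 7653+3317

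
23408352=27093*864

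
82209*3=246627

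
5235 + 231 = 5466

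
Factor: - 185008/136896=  - 2^( - 2)*3^ ( - 1) * 23^( - 1)*373^1  =  - 373/276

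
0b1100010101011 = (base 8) 14253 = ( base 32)65B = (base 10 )6315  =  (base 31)6hm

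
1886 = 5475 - 3589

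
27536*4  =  110144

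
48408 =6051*8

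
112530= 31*3630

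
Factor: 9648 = 2^4*3^2*67^1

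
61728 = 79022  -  17294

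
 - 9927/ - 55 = 9927/55=180.49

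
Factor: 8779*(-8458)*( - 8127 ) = 2^1*3^3*7^1*43^1*4229^1*8779^1 = 603452359314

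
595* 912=542640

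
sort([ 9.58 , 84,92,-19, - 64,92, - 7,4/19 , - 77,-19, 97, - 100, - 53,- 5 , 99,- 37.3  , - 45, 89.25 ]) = [ - 100, - 77,-64, - 53,-45,  -  37.3 ,-19 , - 19, - 7, - 5,4/19,9.58 , 84, 89.25, 92,92  ,  97, 99] 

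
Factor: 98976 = 2^5*3^1 * 1031^1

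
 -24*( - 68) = 1632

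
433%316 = 117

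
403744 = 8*50468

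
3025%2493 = 532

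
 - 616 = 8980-9596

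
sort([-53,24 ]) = [-53, 24] 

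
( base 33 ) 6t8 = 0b1110101001011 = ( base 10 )7499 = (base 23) e41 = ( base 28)9fn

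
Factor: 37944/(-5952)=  - 51/8 = - 2^( - 3)*3^1*17^1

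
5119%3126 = 1993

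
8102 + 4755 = 12857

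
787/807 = 787/807 = 0.98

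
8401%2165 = 1906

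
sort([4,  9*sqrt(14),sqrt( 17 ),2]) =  [ 2,4, sqrt( 17),9  *sqrt( 14)]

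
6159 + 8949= 15108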